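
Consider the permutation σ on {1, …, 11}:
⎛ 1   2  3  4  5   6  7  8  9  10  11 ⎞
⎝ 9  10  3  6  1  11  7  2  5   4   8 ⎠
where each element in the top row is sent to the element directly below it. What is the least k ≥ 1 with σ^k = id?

6

The disjoint-cycle form of σ has cycle lengths 6, 3, 1, 1.
Since disjoint cycles commute, ord(σ) = lcm(6, 3) = 6.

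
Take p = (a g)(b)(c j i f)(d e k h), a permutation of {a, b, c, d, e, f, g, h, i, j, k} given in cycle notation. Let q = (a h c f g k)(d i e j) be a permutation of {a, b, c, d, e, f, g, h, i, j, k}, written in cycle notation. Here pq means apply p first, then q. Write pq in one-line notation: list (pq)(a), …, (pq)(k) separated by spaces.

(pq)(x) = q(p(x)). Computing each image: q(p(a)) = q(g) = k, q(p(b)) = q(b) = b, q(p(c)) = q(j) = d, q(p(d)) = q(e) = j, q(p(e)) = q(k) = a, q(p(f)) = q(c) = f, q(p(g)) = q(a) = h, q(p(h)) = q(d) = i, q(p(i)) = q(f) = g, q(p(j)) = q(i) = e, q(p(k)) = q(h) = c.
Hence pq = [k b d j a f h i g e c].

k b d j a f h i g e c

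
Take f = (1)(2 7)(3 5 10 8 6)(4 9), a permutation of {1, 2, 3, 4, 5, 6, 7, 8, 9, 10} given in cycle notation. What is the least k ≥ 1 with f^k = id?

The disjoint cycles have lengths 5, 2, 2, 1.
The order of f is the least common multiple of its cycle lengths: lcm(5, 2, 2) = 10.

10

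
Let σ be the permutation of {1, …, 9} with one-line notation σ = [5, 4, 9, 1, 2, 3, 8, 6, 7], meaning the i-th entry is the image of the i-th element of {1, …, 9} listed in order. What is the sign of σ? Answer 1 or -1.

In disjoint-cycle form the cycle lengths are 5, 4.
A cycle of length ℓ contributes ℓ−1 transpositions, so σ is a product of 4 + 3 = 7 transpositions — odd.

-1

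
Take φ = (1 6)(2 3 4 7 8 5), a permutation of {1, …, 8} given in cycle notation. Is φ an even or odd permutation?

even

The cycle lengths are 6, 2.
A cycle is odd iff its length is even; φ has 2 even-length cycles, so sgn(φ) = (−1)^2 and φ is even.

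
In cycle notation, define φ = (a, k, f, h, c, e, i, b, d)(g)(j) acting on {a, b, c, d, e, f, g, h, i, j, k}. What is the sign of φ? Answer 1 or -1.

The cycle lengths are 9, 1, 1.
A cycle is odd iff its length is even; φ has 0 even-length cycles, so sgn(φ) = (−1)^0 and φ is even.

1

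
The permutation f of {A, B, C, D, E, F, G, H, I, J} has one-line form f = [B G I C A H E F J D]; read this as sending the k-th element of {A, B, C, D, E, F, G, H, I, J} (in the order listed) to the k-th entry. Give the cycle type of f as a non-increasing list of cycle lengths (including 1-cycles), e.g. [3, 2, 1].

[4, 4, 2]

The disjoint cycles are (A B G E)(C I J D)(F H), with lengths 4, 4, 2 in non-increasing order.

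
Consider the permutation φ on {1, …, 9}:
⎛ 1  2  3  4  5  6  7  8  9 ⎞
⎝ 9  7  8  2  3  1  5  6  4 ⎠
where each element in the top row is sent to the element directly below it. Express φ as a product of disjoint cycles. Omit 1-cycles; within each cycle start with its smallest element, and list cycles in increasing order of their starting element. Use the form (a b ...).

(1 9 4 2 7 5 3 8 6)

From 1: 1 → 9 → 4 → 2 → 7 → 5 → 3 → 8 → 6 → 1, closing the cycle (1 9 4 2 7 5 3 8 6).
Continuing from each remaining unvisited element yields (1 9 4 2 7 5 3 8 6).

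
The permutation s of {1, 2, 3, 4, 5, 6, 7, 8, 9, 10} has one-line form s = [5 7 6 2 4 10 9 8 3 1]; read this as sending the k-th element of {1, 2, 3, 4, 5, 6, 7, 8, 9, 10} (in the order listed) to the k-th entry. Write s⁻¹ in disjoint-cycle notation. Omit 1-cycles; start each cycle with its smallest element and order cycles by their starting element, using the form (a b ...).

First write s in disjoint cycles: (1 5 4 2 7 9 3 6 10).
Reversing each cycle (and rotating so the smallest element leads) gives s⁻¹ = (1 10 6 3 9 7 2 4 5).

(1 10 6 3 9 7 2 4 5)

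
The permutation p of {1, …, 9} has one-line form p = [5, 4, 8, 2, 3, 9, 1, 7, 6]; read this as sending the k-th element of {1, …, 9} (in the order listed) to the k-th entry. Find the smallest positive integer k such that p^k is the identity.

The disjoint-cycle form of p has cycle lengths 5, 2, 2.
The order is lcm(5, 2, 2) = 10.

10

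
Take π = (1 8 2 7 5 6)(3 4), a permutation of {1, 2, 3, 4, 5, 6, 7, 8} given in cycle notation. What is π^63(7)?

7 lies in the 6-cycle (1 8 2 7 5 6).
On a 6-cycle, π^6 is the identity, so π^63 = π^3 there (63 ≡ 3 mod 6).
Stepping 3 places around the cycle: 7 → 5 → 6 → 1.

1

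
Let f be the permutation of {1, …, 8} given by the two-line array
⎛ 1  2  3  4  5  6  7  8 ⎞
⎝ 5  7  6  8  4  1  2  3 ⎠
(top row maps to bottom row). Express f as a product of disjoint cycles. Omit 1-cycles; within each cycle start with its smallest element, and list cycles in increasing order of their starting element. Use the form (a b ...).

Start at 1 and follow images: 1 → 5 → 4 → 8 → 3 → 6 → 1, giving the cycle (1 5 4 8 3 6).
Repeating from the next unused element and collecting all non-trivial cycles gives (1 5 4 8 3 6)(2 7).

(1 5 4 8 3 6)(2 7)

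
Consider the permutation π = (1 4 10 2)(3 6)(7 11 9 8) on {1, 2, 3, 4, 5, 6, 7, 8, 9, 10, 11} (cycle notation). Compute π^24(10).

10

10 lies in the 4-cycle (1 4 10 2).
Since the cycle has length 4, π^24 acts on it the same as π^0 (24 mod 4 = 0).
So π^24(10) = 10.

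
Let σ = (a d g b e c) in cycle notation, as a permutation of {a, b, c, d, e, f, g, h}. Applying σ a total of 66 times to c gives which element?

c lies in the 6-cycle (a d g b e c).
Since the cycle has length 6, σ^66 acts on it the same as σ^0 (66 mod 6 = 0).
So σ^66(c) = c.

c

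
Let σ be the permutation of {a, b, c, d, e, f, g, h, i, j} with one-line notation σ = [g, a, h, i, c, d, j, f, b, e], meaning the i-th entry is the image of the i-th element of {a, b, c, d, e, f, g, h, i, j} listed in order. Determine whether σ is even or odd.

odd

In disjoint-cycle form the cycle lengths are 10.
A cycle is odd iff its length is even; σ has 1 even-length cycle, so sgn(σ) = (−1)^1 and σ is odd.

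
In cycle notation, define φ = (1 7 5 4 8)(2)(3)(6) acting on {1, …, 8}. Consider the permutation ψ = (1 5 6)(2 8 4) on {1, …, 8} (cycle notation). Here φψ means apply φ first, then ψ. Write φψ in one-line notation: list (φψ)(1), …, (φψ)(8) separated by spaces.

(φψ)(x) = ψ(φ(x)). Computing each image: ψ(φ(1)) = ψ(7) = 7, ψ(φ(2)) = ψ(2) = 8, ψ(φ(3)) = ψ(3) = 3, ψ(φ(4)) = ψ(8) = 4, ψ(φ(5)) = ψ(4) = 2, ψ(φ(6)) = ψ(6) = 1, ψ(φ(7)) = ψ(5) = 6, ψ(φ(8)) = ψ(1) = 5.
Hence φψ = [7 8 3 4 2 1 6 5].

7 8 3 4 2 1 6 5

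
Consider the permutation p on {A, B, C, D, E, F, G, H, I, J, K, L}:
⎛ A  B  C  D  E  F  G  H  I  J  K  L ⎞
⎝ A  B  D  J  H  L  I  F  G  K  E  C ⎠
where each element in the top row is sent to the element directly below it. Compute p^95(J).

D

Tracing J → K → … returns to J after 8 steps, so J lies in an 8-cycle (C D J K E H F L).
Powers repeat with period 8 on this cycle, and 95 mod 8 = 7, so p^95(J) = p^7(J).
Stepping 7 places around the cycle: J → K → E → H → F → L → C → D.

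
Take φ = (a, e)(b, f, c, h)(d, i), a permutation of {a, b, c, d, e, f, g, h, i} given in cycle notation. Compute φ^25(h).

h lies in the 4-cycle (b, f, c, h).
Since the cycle has length 4, φ^25 acts on it the same as φ^1 (25 mod 4 = 1).
Advancing 1 step from h: h → b.

b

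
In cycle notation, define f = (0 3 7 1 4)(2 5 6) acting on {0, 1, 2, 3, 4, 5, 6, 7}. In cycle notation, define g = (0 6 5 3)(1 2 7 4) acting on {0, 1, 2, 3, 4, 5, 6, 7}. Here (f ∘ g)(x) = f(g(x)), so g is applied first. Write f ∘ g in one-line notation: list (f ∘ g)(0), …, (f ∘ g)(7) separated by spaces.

(f ∘ g)(x) = f(g(x)). Computing each image: f(g(0)) = f(6) = 2, f(g(1)) = f(2) = 5, f(g(2)) = f(7) = 1, f(g(3)) = f(0) = 3, f(g(4)) = f(1) = 4, f(g(5)) = f(3) = 7, f(g(6)) = f(5) = 6, f(g(7)) = f(4) = 0.
Hence f ∘ g = [2 5 1 3 4 7 6 0].

2 5 1 3 4 7 6 0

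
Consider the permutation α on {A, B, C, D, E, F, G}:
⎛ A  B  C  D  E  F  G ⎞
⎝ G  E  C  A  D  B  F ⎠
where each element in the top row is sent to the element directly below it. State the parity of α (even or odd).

In disjoint-cycle form the cycle lengths are 6, 1.
A cycle is odd iff its length is even; α has 1 even-length cycle, so sgn(α) = (−1)^1 and α is odd.

odd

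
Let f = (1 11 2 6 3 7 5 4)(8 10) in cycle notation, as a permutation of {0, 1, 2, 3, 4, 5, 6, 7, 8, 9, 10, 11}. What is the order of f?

8

The disjoint cycles have lengths 8, 2, 1, 1.
The order is lcm(8, 2) = 8.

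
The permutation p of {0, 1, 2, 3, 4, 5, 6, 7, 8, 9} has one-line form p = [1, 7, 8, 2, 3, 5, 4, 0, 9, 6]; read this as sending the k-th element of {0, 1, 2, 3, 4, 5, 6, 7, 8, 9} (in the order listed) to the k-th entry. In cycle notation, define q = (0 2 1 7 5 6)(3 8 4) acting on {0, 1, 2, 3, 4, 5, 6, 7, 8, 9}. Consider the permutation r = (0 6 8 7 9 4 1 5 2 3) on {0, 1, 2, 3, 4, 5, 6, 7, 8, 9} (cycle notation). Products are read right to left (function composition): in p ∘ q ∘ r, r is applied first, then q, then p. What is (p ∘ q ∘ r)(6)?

(p ∘ q ∘ r)(6) = p(q(r(6))). r(6) = 8, then q(8) = 4, then p(4) = 3, so the result is 3.

3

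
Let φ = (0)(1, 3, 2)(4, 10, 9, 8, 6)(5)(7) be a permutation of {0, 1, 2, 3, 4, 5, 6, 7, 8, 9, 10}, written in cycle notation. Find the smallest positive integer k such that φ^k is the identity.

15

The cycle type of φ is (5, 3, 1, 1, 1).
The order of φ is the least common multiple of its cycle lengths: lcm(5, 3) = 15.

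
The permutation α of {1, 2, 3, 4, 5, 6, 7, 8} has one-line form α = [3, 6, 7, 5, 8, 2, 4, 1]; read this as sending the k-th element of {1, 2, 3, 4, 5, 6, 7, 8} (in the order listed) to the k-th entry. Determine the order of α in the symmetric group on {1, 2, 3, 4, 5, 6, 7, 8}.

Decomposing into disjoint cycles gives cycle lengths 6, 2.
The order of α is the least common multiple of its cycle lengths: lcm(6, 2) = 6.

6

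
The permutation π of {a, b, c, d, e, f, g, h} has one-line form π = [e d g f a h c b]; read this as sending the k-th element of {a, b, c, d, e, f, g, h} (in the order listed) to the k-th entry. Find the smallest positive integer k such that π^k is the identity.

4

Writing π as disjoint cycles, the cycle lengths are 4, 2, 2.
Since disjoint cycles commute, ord(π) = lcm(4, 2, 2) = 4.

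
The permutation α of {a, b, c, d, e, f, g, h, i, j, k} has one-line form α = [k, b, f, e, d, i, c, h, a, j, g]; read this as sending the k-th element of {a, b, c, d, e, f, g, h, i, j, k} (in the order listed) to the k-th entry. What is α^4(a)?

Tracing a → k → … returns to a after 6 steps, so a lies in a 6-cycle (a k g c f i).
Advancing 4 steps from a: a → k → g → c → f.

f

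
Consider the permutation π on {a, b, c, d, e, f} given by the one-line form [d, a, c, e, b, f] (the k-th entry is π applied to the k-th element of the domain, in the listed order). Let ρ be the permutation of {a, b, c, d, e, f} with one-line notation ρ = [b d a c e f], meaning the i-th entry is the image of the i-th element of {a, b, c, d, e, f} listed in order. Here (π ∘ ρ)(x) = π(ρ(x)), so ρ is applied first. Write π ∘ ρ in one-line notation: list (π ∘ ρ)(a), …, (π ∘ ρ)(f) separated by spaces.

a e d c b f

For each element, apply ρ then π: a → b → a; b → d → e; c → a → d; d → c → c; e → e → b; f → f → f.
Collecting the images, π ∘ ρ = [a e d c b f].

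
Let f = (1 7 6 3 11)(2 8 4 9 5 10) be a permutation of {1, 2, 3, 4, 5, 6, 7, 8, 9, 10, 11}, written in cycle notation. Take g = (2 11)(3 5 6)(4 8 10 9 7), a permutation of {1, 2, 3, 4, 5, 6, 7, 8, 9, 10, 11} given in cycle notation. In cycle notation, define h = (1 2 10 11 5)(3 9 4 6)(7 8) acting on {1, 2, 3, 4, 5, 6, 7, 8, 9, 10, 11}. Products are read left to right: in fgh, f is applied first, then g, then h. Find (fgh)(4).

8

(fgh)(4) = h(g(f(4))). f(4) = 9, then g(9) = 7, then h(7) = 8, so the result is 8.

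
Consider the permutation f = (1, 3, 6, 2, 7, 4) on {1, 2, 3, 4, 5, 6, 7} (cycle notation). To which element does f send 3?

6

Within (1, 3, 6, 2, 7, 4), 3 ↦ 6.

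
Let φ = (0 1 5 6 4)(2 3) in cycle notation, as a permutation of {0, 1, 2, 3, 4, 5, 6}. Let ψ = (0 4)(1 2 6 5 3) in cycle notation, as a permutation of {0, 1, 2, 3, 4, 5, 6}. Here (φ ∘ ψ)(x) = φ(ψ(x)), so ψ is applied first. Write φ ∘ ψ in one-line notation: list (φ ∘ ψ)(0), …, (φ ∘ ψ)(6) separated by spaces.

0 3 4 5 1 2 6

(φ ∘ ψ)(x) = φ(ψ(x)). Computing each image: φ(ψ(0)) = φ(4) = 0, φ(ψ(1)) = φ(2) = 3, φ(ψ(2)) = φ(6) = 4, φ(ψ(3)) = φ(1) = 5, φ(ψ(4)) = φ(0) = 1, φ(ψ(5)) = φ(3) = 2, φ(ψ(6)) = φ(5) = 6.
Hence φ ∘ ψ = [0 3 4 5 1 2 6].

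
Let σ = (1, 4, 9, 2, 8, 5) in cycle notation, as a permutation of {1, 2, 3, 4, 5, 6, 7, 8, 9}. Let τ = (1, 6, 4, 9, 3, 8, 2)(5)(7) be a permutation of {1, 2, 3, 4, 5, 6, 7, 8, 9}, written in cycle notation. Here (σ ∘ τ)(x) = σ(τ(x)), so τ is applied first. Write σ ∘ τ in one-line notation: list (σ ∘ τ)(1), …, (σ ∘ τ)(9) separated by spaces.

6 4 5 2 1 9 7 8 3

(σ ∘ τ)(x) = σ(τ(x)). Computing each image: σ(τ(1)) = σ(6) = 6, σ(τ(2)) = σ(1) = 4, σ(τ(3)) = σ(8) = 5, σ(τ(4)) = σ(9) = 2, σ(τ(5)) = σ(5) = 1, σ(τ(6)) = σ(4) = 9, σ(τ(7)) = σ(7) = 7, σ(τ(8)) = σ(2) = 8, σ(τ(9)) = σ(3) = 3.
Hence σ ∘ τ = [6 4 5 2 1 9 7 8 3].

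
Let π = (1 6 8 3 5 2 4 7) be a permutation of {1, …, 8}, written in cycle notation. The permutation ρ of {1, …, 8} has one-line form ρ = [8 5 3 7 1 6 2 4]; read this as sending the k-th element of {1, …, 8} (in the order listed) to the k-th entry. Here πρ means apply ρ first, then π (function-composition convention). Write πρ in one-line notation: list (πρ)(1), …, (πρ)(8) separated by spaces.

For each element, apply ρ then π: 1 → 8 → 3; 2 → 5 → 2; 3 → 3 → 5; 4 → 7 → 1; 5 → 1 → 6; 6 → 6 → 8; 7 → 2 → 4; 8 → 4 → 7.
So πρ in one-line form is 3 2 5 1 6 8 4 7.

3 2 5 1 6 8 4 7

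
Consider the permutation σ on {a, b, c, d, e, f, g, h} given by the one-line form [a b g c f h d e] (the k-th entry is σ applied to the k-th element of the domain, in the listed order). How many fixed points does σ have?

2

The fixed points (elements with σ(x) = x) are {a, b}, so there are 2.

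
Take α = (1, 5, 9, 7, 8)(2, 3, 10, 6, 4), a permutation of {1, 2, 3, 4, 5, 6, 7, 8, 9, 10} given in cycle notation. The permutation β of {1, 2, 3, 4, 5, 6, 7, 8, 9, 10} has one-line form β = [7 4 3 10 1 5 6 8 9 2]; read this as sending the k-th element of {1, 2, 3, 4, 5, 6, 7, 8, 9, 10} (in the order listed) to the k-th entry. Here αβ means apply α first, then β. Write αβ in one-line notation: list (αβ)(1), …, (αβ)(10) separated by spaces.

1 3 2 4 9 10 8 7 6 5

(αβ)(x) = β(α(x)). Computing each image: β(α(1)) = β(5) = 1, β(α(2)) = β(3) = 3, β(α(3)) = β(10) = 2, β(α(4)) = β(2) = 4, β(α(5)) = β(9) = 9, β(α(6)) = β(4) = 10, β(α(7)) = β(8) = 8, β(α(8)) = β(1) = 7, β(α(9)) = β(7) = 6, β(α(10)) = β(6) = 5.
Hence αβ = [1 3 2 4 9 10 8 7 6 5].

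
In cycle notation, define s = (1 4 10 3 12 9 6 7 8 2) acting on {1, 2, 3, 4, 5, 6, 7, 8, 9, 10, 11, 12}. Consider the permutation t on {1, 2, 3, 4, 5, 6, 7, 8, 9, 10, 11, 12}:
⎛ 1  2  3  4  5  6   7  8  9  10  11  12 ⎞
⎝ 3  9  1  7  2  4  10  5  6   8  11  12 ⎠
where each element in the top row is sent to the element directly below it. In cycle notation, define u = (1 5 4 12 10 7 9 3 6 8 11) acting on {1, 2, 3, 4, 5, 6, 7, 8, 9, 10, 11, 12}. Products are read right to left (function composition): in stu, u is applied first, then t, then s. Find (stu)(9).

(stu)(9) = s(t(u(9))). u(9) = 3, then t(3) = 1, then s(1) = 4, so the result is 4.

4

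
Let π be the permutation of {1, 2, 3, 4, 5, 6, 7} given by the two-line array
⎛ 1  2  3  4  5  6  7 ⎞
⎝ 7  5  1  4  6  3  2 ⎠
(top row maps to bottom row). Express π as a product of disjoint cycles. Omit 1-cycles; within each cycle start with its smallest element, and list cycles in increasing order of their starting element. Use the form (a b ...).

(1 7 2 5 6 3)

From 1: 1 → 7 → 2 → 5 → 6 → 3 → 1, closing the cycle (1 7 2 5 6 3).
Continuing from each remaining unvisited element yields (1 7 2 5 6 3).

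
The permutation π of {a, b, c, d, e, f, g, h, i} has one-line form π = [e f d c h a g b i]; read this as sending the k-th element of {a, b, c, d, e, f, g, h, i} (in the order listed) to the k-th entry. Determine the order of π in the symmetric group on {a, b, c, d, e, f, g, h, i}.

Decomposing into disjoint cycles gives cycle lengths 5, 2, 1, 1.
The order is lcm(5, 2) = 10.

10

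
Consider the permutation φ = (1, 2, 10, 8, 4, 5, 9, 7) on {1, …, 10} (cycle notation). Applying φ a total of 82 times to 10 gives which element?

4

10 lies in the 8-cycle (1, 2, 10, 8, 4, 5, 9, 7).
Since the cycle has length 8, φ^82 acts on it the same as φ^2 (82 mod 8 = 2).
Advancing 2 steps from 10: 10 → 8 → 4.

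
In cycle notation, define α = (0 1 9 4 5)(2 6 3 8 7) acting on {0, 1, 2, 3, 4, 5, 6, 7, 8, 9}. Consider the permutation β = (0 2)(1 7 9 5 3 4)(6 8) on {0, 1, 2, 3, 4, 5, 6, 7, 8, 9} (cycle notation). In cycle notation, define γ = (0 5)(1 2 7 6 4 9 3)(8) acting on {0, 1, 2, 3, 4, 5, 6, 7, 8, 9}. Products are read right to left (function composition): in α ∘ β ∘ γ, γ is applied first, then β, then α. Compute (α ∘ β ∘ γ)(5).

(α ∘ β ∘ γ)(5) = α(β(γ(5))). γ(5) = 0, then β(0) = 2, then α(2) = 6, so the result is 6.

6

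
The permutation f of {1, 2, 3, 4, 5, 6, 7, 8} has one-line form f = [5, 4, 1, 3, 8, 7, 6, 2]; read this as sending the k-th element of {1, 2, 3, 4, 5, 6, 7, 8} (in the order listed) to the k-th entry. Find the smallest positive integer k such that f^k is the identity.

The disjoint-cycle form of f has cycle lengths 6, 2.
The order is lcm(6, 2) = 6.

6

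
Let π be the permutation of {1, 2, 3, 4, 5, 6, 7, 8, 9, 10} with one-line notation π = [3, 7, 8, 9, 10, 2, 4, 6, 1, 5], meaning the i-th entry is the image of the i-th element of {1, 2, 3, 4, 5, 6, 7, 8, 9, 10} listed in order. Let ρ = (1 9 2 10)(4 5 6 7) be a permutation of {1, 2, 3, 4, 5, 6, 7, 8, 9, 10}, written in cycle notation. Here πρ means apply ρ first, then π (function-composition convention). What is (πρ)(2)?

5

ρ(2) = 10, then π(10) = 5; composing gives (πρ)(2) = 5.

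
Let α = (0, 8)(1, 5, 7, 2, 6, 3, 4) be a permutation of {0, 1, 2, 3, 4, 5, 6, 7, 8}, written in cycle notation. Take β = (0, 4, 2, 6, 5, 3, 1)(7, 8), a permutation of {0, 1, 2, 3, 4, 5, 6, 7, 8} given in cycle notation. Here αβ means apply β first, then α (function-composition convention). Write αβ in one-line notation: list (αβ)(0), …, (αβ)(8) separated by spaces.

(αβ)(x) = α(β(x)). Computing each image: α(β(0)) = α(4) = 1, α(β(1)) = α(0) = 8, α(β(2)) = α(6) = 3, α(β(3)) = α(1) = 5, α(β(4)) = α(2) = 6, α(β(5)) = α(3) = 4, α(β(6)) = α(5) = 7, α(β(7)) = α(8) = 0, α(β(8)) = α(7) = 2.
Hence αβ = [1 8 3 5 6 4 7 0 2].

1 8 3 5 6 4 7 0 2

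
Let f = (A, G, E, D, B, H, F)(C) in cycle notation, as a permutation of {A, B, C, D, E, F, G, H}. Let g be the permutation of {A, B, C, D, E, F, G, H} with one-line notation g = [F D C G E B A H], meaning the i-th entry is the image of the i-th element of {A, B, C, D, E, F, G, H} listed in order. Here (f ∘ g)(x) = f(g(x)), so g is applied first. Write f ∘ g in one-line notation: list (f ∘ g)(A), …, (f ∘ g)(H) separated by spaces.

A B C E D H G F

For each element, apply g then f: A → F → A; B → D → B; C → C → C; D → G → E; E → E → D; F → B → H; G → A → G; H → H → F.
So f ∘ g in one-line form is A B C E D H G F.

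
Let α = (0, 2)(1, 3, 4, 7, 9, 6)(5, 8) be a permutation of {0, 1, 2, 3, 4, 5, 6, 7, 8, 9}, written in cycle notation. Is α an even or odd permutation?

odd

The cycle lengths are 6, 2, 2.
A cycle is odd iff its length is even; α has 3 even-length cycles, so sgn(α) = (−1)^3 and α is odd.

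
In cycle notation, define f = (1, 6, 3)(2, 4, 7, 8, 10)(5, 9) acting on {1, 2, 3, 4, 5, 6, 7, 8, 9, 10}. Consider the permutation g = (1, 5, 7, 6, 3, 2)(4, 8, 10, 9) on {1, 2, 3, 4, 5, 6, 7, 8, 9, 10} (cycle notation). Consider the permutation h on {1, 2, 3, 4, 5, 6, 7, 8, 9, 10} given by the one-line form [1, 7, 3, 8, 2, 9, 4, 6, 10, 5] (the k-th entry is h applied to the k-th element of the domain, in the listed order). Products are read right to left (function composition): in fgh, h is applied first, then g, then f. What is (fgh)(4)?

2

(fgh)(4) = f(g(h(4))). h(4) = 8, then g(8) = 10, then f(10) = 2, so the result is 2.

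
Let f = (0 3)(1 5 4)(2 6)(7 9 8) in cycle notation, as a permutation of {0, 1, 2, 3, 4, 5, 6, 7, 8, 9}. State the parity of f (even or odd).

even

The cycle lengths are 3, 3, 2, 2.
A cycle of length ℓ contributes ℓ−1 transpositions, so f is a product of 2 + 2 + 1 + 1 = 6 transpositions — even.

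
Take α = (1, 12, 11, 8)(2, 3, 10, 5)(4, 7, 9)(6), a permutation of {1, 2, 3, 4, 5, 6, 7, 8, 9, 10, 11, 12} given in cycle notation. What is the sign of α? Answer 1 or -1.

1

The cycle lengths are 4, 4, 3, 1.
A cycle is odd iff its length is even; α has 2 even-length cycles, so sgn(α) = (−1)^2 and α is even.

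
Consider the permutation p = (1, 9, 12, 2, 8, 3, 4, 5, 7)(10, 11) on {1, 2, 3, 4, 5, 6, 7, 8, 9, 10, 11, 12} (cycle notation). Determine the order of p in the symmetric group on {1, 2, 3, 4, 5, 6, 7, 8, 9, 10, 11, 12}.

18

The disjoint cycles have lengths 9, 2, 1.
Since disjoint cycles commute, ord(p) = lcm(9, 2) = 18.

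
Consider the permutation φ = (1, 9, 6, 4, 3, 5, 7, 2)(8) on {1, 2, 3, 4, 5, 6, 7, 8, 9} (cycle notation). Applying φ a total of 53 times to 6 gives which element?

6 lies in the 8-cycle (1, 9, 6, 4, 3, 5, 7, 2).
Powers repeat with period 8 on this cycle, and 53 mod 8 = 5, so φ^53(6) = φ^5(6).
Stepping 5 places around the cycle: 6 → 4 → 3 → 5 → 7 → 2.

2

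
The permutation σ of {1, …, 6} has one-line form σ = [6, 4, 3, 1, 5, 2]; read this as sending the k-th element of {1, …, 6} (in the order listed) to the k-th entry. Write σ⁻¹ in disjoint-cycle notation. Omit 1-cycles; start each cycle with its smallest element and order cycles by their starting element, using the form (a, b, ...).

(1, 4, 2, 6)

First write σ in disjoint cycles: (1, 6, 2, 4).
Reversing each cycle (and rotating so the smallest element leads) gives σ⁻¹ = (1, 4, 2, 6).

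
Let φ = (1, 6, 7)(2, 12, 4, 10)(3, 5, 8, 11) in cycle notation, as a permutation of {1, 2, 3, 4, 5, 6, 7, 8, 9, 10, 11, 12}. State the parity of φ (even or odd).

The cycle lengths are 4, 4, 3, 1.
A cycle of length ℓ contributes ℓ−1 transpositions, so φ is a product of 3 + 3 + 2 = 8 transpositions — even.

even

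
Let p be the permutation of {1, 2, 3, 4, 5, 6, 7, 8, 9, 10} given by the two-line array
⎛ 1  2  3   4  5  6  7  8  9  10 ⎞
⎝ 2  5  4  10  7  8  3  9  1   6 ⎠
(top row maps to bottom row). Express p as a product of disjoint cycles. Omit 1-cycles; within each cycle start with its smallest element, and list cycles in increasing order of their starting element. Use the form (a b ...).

Start at 1 and follow images: 1 → 2 → 5 → 7 → 3 → 4 → 10 → 6 → 8 → 9 → 1, giving the cycle (1 2 5 7 3 4 10 6 8 9).
Repeating from the next unused element and collecting all non-trivial cycles gives (1 2 5 7 3 4 10 6 8 9).

(1 2 5 7 3 4 10 6 8 9)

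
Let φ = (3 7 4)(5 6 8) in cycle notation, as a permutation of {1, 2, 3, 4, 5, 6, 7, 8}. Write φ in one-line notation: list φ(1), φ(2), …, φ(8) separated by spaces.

Image by image: 1→1, 2→2, 3→7, 4→3, 5→6, 6→8, 7→4, 8→5.
Listing these in domain order gives 1 2 7 3 6 8 4 5.

1 2 7 3 6 8 4 5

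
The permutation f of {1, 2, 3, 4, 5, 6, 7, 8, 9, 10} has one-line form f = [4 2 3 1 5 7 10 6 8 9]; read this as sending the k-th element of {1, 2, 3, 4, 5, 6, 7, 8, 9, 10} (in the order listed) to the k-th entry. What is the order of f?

10

The disjoint-cycle form of f has cycle lengths 5, 2, 1, 1, 1.
Since disjoint cycles commute, ord(f) = lcm(5, 2) = 10.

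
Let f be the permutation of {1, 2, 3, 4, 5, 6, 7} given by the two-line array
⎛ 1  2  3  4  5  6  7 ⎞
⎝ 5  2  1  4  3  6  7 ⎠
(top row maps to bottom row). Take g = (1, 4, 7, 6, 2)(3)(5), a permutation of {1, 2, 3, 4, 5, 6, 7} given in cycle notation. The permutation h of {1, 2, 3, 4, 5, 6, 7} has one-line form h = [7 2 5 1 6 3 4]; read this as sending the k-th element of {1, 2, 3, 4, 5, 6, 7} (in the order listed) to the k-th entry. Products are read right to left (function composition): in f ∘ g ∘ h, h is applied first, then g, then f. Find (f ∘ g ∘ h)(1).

(f ∘ g ∘ h)(1) = f(g(h(1))). h(1) = 7, then g(7) = 6, then f(6) = 6, so the result is 6.

6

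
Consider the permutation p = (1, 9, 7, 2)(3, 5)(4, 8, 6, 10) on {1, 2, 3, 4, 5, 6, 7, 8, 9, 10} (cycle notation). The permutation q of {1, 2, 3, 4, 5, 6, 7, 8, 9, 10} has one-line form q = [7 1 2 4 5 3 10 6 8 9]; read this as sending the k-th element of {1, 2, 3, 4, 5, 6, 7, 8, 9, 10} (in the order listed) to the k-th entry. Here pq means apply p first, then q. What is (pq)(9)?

10

First apply p: p(9) = 7, then q(7) = 10. Thus (pq)(9) = 10.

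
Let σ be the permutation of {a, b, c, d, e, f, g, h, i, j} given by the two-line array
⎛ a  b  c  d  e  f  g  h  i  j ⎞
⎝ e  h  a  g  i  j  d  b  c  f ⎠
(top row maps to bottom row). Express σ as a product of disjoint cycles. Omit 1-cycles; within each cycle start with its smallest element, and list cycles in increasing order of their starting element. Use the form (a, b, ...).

(a, e, i, c)(b, h)(d, g)(f, j)

Iterating σ from a gives a → e → i → c → a; that is the 4-cycle (a, e, i, c).
Repeating from the next unused element and collecting all non-trivial cycles gives (a, e, i, c)(b, h)(d, g)(f, j).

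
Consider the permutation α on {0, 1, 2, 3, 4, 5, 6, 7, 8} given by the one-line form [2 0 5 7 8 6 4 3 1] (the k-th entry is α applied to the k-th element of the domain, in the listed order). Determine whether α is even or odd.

In disjoint-cycle form the cycle lengths are 7, 2.
A cycle of length ℓ contributes ℓ−1 transpositions, so α is a product of 6 + 1 = 7 transpositions — odd.

odd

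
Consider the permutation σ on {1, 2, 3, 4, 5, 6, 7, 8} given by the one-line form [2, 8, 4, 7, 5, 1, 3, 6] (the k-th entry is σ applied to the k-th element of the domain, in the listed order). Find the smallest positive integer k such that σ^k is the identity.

Decomposing into disjoint cycles gives cycle lengths 4, 3, 1.
The order of σ is the least common multiple of its cycle lengths: lcm(4, 3) = 12.

12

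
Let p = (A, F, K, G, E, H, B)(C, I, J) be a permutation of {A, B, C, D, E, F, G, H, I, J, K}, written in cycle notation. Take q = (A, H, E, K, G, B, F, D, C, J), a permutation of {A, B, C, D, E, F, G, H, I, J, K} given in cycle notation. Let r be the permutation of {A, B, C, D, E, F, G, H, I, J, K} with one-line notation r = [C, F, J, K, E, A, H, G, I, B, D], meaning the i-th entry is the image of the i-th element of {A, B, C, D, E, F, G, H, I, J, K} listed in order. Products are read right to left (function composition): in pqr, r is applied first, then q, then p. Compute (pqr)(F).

Chase F: r(F) = A; q(A) = H; p(H) = B. Hence (pqr)(F) = B.

B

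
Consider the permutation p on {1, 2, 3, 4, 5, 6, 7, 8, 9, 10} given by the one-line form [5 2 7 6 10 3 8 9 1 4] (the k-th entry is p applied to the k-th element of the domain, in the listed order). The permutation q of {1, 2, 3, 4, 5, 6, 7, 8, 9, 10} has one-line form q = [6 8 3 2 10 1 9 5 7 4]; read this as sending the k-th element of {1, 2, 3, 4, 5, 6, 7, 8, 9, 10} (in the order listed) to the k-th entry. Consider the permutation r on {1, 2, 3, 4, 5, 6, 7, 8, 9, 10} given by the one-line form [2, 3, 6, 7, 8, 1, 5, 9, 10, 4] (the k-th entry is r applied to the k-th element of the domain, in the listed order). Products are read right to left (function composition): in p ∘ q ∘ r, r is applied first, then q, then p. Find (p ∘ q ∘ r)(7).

4

Apply the permutations in order: r(7) = 5, then q(5) = 10, then p(10) = 4. So (p ∘ q ∘ r)(7) = 4.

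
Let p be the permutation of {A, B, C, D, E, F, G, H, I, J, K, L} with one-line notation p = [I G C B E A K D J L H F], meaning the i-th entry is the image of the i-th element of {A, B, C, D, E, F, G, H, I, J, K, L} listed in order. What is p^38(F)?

Tracing F → A → … returns to F after 5 steps, so F lies in a 5-cycle (A, I, J, L, F).
On a 5-cycle, p^5 is the identity, so p^38 = p^3 there (38 ≡ 3 mod 5).
Advancing 3 steps from F: F → A → I → J.

J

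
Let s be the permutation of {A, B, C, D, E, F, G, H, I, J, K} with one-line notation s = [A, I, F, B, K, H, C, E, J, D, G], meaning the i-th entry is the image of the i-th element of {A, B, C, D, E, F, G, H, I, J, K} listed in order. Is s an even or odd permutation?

even

In disjoint-cycle form the cycle lengths are 6, 4, 1.
A cycle is odd iff its length is even; s has 2 even-length cycles, so sgn(s) = (−1)^2 and s is even.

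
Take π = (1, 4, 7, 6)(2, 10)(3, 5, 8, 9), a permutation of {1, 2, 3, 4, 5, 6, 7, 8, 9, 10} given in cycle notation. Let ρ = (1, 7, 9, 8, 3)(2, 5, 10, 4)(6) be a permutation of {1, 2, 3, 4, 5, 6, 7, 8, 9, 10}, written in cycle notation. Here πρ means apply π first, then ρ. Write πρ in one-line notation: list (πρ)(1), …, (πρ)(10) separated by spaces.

2 4 10 9 3 7 6 8 1 5

For each element, apply π then ρ: 1 → 4 → 2; 2 → 10 → 4; 3 → 5 → 10; 4 → 7 → 9; 5 → 8 → 3; 6 → 1 → 7; 7 → 6 → 6; 8 → 9 → 8; 9 → 3 → 1; 10 → 2 → 5.
Collecting the images, πρ = [2 4 10 9 3 7 6 8 1 5].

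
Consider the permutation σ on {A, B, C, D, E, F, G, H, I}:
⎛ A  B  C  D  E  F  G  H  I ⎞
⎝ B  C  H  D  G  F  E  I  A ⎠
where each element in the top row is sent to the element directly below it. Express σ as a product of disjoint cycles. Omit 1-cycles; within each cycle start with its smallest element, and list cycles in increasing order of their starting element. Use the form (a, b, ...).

(A, B, C, H, I)(E, G)

Start at A and follow images: A → B → C → H → I → A, giving the cycle (A, B, C, H, I).
Continuing from each remaining unvisited element yields (A, B, C, H, I)(E, G).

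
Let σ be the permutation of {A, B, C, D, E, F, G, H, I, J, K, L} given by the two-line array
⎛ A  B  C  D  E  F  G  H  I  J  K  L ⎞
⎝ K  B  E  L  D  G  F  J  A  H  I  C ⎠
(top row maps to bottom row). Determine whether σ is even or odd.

odd

In disjoint-cycle form the cycle lengths are 4, 3, 2, 2, 1.
A cycle of length ℓ contributes ℓ−1 transpositions, so σ is a product of 3 + 2 + 1 + 1 = 7 transpositions — odd.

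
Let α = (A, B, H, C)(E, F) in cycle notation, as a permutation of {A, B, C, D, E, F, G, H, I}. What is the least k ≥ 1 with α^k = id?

4

The disjoint cycles have lengths 4, 2, 1, 1, 1.
The order of α is the least common multiple of its cycle lengths: lcm(4, 2) = 4.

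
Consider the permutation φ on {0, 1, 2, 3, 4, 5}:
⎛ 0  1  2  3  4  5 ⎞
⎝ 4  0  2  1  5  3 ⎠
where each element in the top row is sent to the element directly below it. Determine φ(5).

The entry below 5 in the array is 3, so φ(5) = 3.

3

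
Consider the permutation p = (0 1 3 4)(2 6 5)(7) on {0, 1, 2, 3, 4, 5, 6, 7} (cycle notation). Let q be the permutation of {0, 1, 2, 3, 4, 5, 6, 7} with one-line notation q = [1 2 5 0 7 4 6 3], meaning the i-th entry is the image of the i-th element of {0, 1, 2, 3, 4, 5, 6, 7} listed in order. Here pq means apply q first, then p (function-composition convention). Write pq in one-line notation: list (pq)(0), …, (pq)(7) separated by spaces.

For each element, apply q then p: 0 → 1 → 3; 1 → 2 → 6; 2 → 5 → 2; 3 → 0 → 1; 4 → 7 → 7; 5 → 4 → 0; 6 → 6 → 5; 7 → 3 → 4.
Collecting the images, pq = [3 6 2 1 7 0 5 4].

3 6 2 1 7 0 5 4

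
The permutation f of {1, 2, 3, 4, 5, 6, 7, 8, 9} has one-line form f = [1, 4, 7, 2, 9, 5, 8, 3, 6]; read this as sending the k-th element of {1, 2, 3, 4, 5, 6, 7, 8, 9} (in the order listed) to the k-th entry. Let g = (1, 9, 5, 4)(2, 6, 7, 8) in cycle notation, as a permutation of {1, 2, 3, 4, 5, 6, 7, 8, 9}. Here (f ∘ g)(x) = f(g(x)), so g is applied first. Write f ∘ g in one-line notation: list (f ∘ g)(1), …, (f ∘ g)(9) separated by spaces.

6 5 7 1 2 8 3 4 9

For each element, apply g then f: 1 → 9 → 6; 2 → 6 → 5; 3 → 3 → 7; 4 → 1 → 1; 5 → 4 → 2; 6 → 7 → 8; 7 → 8 → 3; 8 → 2 → 4; 9 → 5 → 9.
Collecting the images, f ∘ g = [6 5 7 1 2 8 3 4 9].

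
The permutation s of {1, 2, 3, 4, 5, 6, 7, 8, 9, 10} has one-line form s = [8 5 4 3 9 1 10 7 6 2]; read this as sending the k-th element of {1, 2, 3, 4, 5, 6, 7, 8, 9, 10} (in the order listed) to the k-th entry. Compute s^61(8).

Tracing 8 → 7 → … returns to 8 after 8 steps, so 8 lies in an 8-cycle (1, 8, 7, 10, 2, 5, 9, 6).
Since the cycle has length 8, s^61 acts on it the same as s^5 (61 mod 8 = 5).
Stepping 5 places around the cycle: 8 → 7 → 10 → 2 → 5 → 9.

9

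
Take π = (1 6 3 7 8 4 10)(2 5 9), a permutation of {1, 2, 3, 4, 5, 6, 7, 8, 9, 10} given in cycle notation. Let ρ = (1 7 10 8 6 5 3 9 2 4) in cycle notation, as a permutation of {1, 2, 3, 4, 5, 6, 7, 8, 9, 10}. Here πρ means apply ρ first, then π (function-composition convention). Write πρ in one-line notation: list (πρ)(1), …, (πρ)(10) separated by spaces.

8 10 2 6 7 9 1 3 5 4

For each element, apply ρ then π: 1 → 7 → 8; 2 → 4 → 10; 3 → 9 → 2; 4 → 1 → 6; 5 → 3 → 7; 6 → 5 → 9; 7 → 10 → 1; 8 → 6 → 3; 9 → 2 → 5; 10 → 8 → 4.
Collecting the images, πρ = [8 10 2 6 7 9 1 3 5 4].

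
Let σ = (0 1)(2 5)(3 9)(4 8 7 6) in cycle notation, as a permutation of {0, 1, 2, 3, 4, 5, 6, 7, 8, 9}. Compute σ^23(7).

7 lies in the 4-cycle (4 8 7 6).
Powers repeat with period 4 on this cycle, and 23 mod 4 = 3, so σ^23(7) = σ^3(7).
Stepping 3 places around the cycle: 7 → 6 → 4 → 8.

8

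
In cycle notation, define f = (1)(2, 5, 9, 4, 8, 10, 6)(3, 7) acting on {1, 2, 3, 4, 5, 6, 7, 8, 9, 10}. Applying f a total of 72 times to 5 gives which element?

4

5 lies in the 7-cycle (2, 5, 9, 4, 8, 10, 6).
On a 7-cycle, f^7 is the identity, so f^72 = f^2 there (72 ≡ 2 mod 7).
Advancing 2 steps from 5: 5 → 9 → 4.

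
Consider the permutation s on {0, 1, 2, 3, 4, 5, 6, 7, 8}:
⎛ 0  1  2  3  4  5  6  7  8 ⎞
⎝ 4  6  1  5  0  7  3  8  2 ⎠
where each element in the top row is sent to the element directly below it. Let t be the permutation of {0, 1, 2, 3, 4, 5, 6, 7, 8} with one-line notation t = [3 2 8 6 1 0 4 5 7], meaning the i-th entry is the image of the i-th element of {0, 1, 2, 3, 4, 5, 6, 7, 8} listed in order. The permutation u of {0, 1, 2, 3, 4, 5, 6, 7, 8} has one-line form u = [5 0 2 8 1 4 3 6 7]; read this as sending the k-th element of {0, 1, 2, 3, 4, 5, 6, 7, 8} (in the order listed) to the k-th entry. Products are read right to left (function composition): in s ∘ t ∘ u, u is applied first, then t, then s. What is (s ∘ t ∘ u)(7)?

Apply the permutations in order: u(7) = 6, then t(6) = 4, then s(4) = 0. So (s ∘ t ∘ u)(7) = 0.

0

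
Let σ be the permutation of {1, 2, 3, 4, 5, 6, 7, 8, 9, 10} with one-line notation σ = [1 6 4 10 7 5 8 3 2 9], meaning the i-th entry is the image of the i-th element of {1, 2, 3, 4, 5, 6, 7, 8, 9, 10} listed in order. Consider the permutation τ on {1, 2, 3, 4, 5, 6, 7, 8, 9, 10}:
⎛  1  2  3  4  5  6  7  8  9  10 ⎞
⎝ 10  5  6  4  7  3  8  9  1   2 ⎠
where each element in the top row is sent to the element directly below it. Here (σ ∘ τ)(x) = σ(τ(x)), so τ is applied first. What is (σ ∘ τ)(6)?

(σ ∘ τ)(6) = σ(τ(6)). τ(6) = 3, then σ(3) = 4. So (σ ∘ τ)(6) = 4.

4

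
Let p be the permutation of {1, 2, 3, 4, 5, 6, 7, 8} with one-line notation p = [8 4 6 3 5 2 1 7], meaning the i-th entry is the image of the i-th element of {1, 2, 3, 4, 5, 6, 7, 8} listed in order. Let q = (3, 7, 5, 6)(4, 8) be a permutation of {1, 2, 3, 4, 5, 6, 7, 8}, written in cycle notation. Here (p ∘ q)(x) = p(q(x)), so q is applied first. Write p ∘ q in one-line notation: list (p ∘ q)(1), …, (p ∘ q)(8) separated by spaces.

8 4 1 7 2 6 5 3

(p ∘ q)(x) = p(q(x)). Computing each image: p(q(1)) = p(1) = 8, p(q(2)) = p(2) = 4, p(q(3)) = p(7) = 1, p(q(4)) = p(8) = 7, p(q(5)) = p(6) = 2, p(q(6)) = p(3) = 6, p(q(7)) = p(5) = 5, p(q(8)) = p(4) = 3.
Hence p ∘ q = [8 4 1 7 2 6 5 3].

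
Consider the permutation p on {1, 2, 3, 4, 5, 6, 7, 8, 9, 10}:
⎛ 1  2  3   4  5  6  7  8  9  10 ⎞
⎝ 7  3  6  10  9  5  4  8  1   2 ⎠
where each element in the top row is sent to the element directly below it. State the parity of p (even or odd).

even

In disjoint-cycle form the cycle lengths are 9, 1.
A cycle is odd iff its length is even; p has 0 even-length cycles, so sgn(p) = (−1)^0 and p is even.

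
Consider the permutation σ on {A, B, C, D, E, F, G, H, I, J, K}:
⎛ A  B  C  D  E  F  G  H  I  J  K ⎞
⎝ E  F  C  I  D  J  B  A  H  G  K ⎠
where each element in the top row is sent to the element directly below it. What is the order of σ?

The disjoint-cycle form of σ has cycle lengths 5, 4, 1, 1.
The order is lcm(5, 4) = 20.

20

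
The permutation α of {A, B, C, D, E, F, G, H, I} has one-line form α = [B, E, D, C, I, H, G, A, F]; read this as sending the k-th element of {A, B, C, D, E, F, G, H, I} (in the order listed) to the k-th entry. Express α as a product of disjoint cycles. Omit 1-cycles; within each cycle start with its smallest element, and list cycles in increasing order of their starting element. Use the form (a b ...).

(A B E I F H)(C D)

Iterating α from A gives A → B → E → I → F → H → A; that is the 6-cycle (A B E I F H).
Continuing from each remaining unvisited element yields (A B E I F H)(C D).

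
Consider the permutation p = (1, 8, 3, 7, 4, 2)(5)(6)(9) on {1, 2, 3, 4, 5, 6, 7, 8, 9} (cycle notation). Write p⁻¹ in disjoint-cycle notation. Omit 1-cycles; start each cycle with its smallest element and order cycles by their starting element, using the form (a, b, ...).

Inverting a permutation written in cycle notation just reverses the order within every cycle.
Reversing each cycle of p and rotating so the smallest element leads gives (1, 2, 4, 7, 3, 8).

(1, 2, 4, 7, 3, 8)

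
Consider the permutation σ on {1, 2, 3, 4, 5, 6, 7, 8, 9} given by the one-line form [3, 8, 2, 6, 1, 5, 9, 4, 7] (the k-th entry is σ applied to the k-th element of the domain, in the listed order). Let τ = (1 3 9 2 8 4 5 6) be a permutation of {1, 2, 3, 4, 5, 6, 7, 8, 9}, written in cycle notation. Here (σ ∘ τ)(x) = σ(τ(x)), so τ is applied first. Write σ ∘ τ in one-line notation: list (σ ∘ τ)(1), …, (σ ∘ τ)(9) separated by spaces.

2 4 7 1 5 3 9 6 8

For each element, apply τ then σ: 1 → 3 → 2; 2 → 8 → 4; 3 → 9 → 7; 4 → 5 → 1; 5 → 6 → 5; 6 → 1 → 3; 7 → 7 → 9; 8 → 4 → 6; 9 → 2 → 8.
Collecting the images, σ ∘ τ = [2 4 7 1 5 3 9 6 8].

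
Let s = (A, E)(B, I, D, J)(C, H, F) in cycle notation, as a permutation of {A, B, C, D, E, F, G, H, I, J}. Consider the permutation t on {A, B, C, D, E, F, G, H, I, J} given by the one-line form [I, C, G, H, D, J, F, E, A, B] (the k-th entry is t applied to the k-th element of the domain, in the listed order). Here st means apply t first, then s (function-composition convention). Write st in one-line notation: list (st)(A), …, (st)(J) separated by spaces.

(st)(x) = s(t(x)). Computing each image: s(t(A)) = s(I) = D, s(t(B)) = s(C) = H, s(t(C)) = s(G) = G, s(t(D)) = s(H) = F, s(t(E)) = s(D) = J, s(t(F)) = s(J) = B, s(t(G)) = s(F) = C, s(t(H)) = s(E) = A, s(t(I)) = s(A) = E, s(t(J)) = s(B) = I.
Hence st = [D H G F J B C A E I].

D H G F J B C A E I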